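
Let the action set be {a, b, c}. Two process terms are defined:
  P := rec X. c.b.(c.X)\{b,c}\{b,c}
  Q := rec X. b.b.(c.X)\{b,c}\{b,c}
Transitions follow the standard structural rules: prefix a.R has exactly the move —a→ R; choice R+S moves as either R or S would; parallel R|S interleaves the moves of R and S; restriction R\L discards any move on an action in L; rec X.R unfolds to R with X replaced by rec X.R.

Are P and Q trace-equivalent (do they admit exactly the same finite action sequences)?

NO — witness ⟨c⟩

P's transition system — 3 states:
  s0 = rec X. c.b.(c.X)\{b,c}\{b,c} :: =c=> s1
  s1 = b.(c.(rec X. c.b.(c.X)\{b,c}\{b,c}))\{b,c}\{b,c} :: =b=> s2
  s2 = (c.(rec X. c.b.(c.X)\{b,c}\{b,c}))\{b,c}\{b,c} :: ·
Q's transition system — 3 states:
  t0 = rec X. b.b.(c.X)\{b,c}\{b,c} :: =b=> t1
  t1 = b.(c.(rec X. b.b.(c.X)\{b,c}\{b,c}))\{b,c}\{b,c} :: =b=> t2
  t2 = (c.(rec X. b.b.(c.X)\{b,c}\{b,c}))\{b,c}\{b,c} :: ·
Executing c from P (initial set {s0}):
  [1] c ⇒ {s1}
  P completes σ.
Executing c from Q (initial set {t0}):
  [1] c ⇒ ∅  — Q cannot continue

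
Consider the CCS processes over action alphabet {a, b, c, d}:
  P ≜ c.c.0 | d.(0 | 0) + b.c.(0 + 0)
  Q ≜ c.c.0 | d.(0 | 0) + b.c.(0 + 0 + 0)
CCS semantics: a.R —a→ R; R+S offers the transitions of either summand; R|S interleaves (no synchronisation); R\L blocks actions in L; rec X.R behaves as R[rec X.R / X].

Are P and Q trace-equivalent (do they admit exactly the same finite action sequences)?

traces(P) = traces(Q)

Reachable graph of P (8 states):
  m0 = c.c.0 | d.(0 | 0) + b.c.(0 + 0) :: =b=> m1, =c=> m2, =d=> m3
  m1 = c.(0 + 0) :: =c=> m4
  m2 = c.0 | d.(0 | 0) :: =c=> m5, =d=> m6
  m3 = c.c.0 | (0 | 0) :: =c=> m6
  m4 = 0 + 0 :: stopped
  m5 = 0 | d.(0 | 0) :: =d=> m7
  m6 = c.0 | (0 | 0) :: =c=> m7
  m7 = 0 | (0 | 0) :: stopped
Reachable graph of Q (8 states):
  n0 = c.c.0 | d.(0 | 0) + b.c.(0 + 0 + 0) :: =b=> n1, =c=> n2, =d=> n3
  n1 = c.(0 + 0 + 0) :: =c=> n4
  n2 = c.0 | d.(0 | 0) :: =c=> n5, =d=> n6
  n3 = c.c.0 | (0 | 0) :: =c=> n6
  n4 = 0 + 0 + 0 :: stopped
  n5 = 0 | d.(0 | 0) :: =d=> n7
  n6 = c.0 | (0 | 0) :: =c=> n7
  n7 = 0 | (0 | 0) :: stopped
Partition-refinement fixed point:
  B0 = {m0, n0}
  B1 = {m2, n2}
  B2 = {m5, n5}
  B3 = {m4, m7, n4, n7}
  B4 = {m1, m6, n1, n6}
  B5 = {m3, n3}
m0 ∈ B0, n0 ∈ B0 → same block
Bisimilar ⇒ trace-equivalent.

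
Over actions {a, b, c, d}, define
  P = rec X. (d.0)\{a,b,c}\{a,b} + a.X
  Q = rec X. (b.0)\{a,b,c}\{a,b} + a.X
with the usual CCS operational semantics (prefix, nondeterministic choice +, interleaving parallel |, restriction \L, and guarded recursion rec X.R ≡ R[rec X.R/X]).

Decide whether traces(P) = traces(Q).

P's transition system — 2 states:
  p0 = rec X. (d.0)\{a,b,c}\{a,b} + a.X ⊢ =a=> p0, =d=> p1
  p1 = 0\{a,b,c}\{a,b} ⊢ deadlocked
Q's transition system — 1 states:
  q0 = rec X. (b.0)\{a,b,c}\{a,b} + a.X ⊢ =a=> q0
Executing d from P (initial set {p0}):
  [1] d ⇒ {p1}
  — P admits the full trace.
Executing d from Q (initial set {q0}):
  [1] d ⇒ ∅  — Q cannot continue

trace-distinct — witness ⟨d⟩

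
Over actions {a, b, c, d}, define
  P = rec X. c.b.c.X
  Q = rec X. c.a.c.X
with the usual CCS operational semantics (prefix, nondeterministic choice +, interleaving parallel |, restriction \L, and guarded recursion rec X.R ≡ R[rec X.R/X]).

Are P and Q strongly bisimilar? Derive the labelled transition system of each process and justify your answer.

Reachable graph of P (3 states):
  u0 = rec X. c.b.c.X → ··c··> u1
  u1 = b.c.(rec X. c.b.c.X) → ··b··> u2
  u2 = c.(rec X. c.b.c.X) → ··c··> u0
Reachable graph of Q (3 states):
  v0 = rec X. c.a.c.X → ··c··> v1
  v1 = a.c.(rec X. c.a.c.X) → ··a··> v2
  v2 = c.(rec X. c.a.c.X) → ··c··> v0
Coarsest stable partition (strong bisimilarity classes):
  B0 = {u0}
  B1 = {u1}
  B2 = {u2}
  B3 = {v0}
  B4 = {v1}
  B5 = {v2}
u0 ∈ B0, v0 ∈ B3 → different blocks

P ≁ Q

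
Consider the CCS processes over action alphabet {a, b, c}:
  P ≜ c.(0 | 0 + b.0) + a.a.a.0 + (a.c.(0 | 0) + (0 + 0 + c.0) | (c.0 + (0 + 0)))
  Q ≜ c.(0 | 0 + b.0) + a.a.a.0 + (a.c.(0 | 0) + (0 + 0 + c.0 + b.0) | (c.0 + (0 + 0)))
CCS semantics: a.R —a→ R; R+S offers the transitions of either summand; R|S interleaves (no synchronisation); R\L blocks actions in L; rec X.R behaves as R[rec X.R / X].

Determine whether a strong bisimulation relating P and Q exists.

P ≁ Q

P's transition system — 9 states:
  u0 = c.(0 | 0 + b.0) + a.a.a.0 + (a.c.(0 | 0) + (0 + 0 + c.0) | (c.0 + (0 + 0))) ⊢ —a→ u1, —a→ u2, —c→ u3, —c→ u4, —c→ u5
  u1 = a.a.0 ⊢ —a→ u6
  u2 = c.(0 | 0) ⊢ —c→ u7
  u3 = (0 + 0 + c.0) | 0 ⊢ —c→ u7
  u4 = 0 | (c.0 + (0 + 0)) ⊢ —c→ u7
  u5 = 0 | 0 + b.0 ⊢ —b→ u8
  u6 = a.0 ⊢ —a→ u8
  u7 = 0 | 0 ⊢ deadlocked
  u8 = 0 ⊢ deadlocked
Q's transition system — 9 states:
  v0 = c.(0 | 0 + b.0) + a.a.a.0 + (a.c.(0 | 0) + (0 + 0 + c.0 + b.0) | (c.0 + (0 + 0))) ⊢ —a→ v1, —a→ v2, —b→ v3, —c→ v3, —c→ v4, —c→ v5
  v1 = a.a.0 ⊢ —a→ v6
  v2 = c.(0 | 0) ⊢ —c→ v7
  v3 = 0 | (c.0 + (0 + 0)) ⊢ —c→ v7
  v4 = (0 + 0 + c.0 + b.0) | 0 ⊢ —b→ v7, —c→ v7
  v5 = 0 | 0 + b.0 ⊢ —b→ v8
  v6 = a.0 ⊢ —a→ v8
  v7 = 0 | 0 ⊢ deadlocked
  v8 = 0 ⊢ deadlocked
Partition-refinement fixed point:
  B0 = {u0}
  B1 = {u5, v5}
  B2 = {u7, u8, v7, v8}
  B3 = {u2, u3, u4, v2, v3}
  B4 = {u1, v1}
  B5 = {u6, v6}
  B6 = {v0}
  B7 = {v4}
u0 ∈ B0, v0 ∈ B6 → different blocks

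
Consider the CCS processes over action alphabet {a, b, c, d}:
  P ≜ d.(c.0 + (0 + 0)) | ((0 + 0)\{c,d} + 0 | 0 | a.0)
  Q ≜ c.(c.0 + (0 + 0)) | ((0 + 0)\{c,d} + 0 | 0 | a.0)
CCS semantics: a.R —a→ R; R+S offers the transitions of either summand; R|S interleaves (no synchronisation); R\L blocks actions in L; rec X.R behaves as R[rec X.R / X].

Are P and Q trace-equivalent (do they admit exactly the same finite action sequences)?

traces(P) ≠ traces(Q) — witness ⟨d⟩

Reachable graph of P (6 states):
  p0 = d.(c.0 + (0 + 0)) | ((0 + 0)\{c,d} + 0 | 0 | a.0) ⊢ --a--▸ p1, --d--▸ p2
  p1 = d.(c.0 + (0 + 0)) | (0 | 0 | 0) ⊢ --d--▸ p3
  p2 = (c.0 + (0 + 0)) | ((0 + 0)\{c,d} + 0 | 0 | a.0) ⊢ --a--▸ p3, --c--▸ p4
  p3 = (c.0 + (0 + 0)) | (0 | 0 | 0) ⊢ --c--▸ p5
  p4 = 0 | ((0 + 0)\{c,d} + 0 | 0 | a.0) ⊢ --a--▸ p5
  p5 = 0 | (0 | 0 | 0) ⊢ ·
Reachable graph of Q (6 states):
  q0 = c.(c.0 + (0 + 0)) | ((0 + 0)\{c,d} + 0 | 0 | a.0) ⊢ --a--▸ q1, --c--▸ q2
  q1 = c.(c.0 + (0 + 0)) | (0 | 0 | 0) ⊢ --c--▸ q3
  q2 = (c.0 + (0 + 0)) | ((0 + 0)\{c,d} + 0 | 0 | a.0) ⊢ --a--▸ q3, --c--▸ q4
  q3 = (c.0 + (0 + 0)) | (0 | 0 | 0) ⊢ --c--▸ q5
  q4 = 0 | ((0 + 0)\{c,d} + 0 | 0 | a.0) ⊢ --a--▸ q5
  q5 = 0 | (0 | 0 | 0) ⊢ ·
Executing d from P (initial set {p0}):
  step 1 (d): {p2}
  ✓ P
Executing d from Q (initial set {q0}):
  step 1 (d): ∅  — Q cannot continue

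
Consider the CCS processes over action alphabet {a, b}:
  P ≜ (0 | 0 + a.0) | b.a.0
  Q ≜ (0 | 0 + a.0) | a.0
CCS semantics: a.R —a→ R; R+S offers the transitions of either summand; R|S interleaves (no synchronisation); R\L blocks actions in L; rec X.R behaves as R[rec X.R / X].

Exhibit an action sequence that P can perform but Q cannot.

b

LTS(P): 6 reachable states
  p0 = (0 | 0 + a.0) | b.a.0 → -a-> p1, -b-> p2
  p1 = 0 | b.a.0 → -b-> p3
  p2 = (0 | 0 + a.0) | a.0 → -a-> p3, -a-> p4
  p3 = 0 | a.0 → -a-> p5
  p4 = (0 | 0 + a.0) | 0 → -a-> p5
  p5 = 0 | 0 → ·
LTS(Q): 4 reachable states
  q0 = (0 | 0 + a.0) | a.0 → -a-> q1, -a-> q2
  q1 = (0 | 0 + a.0) | 0 → -a-> q3
  q2 = 0 | a.0 → -a-> q3
  q3 = 0 | 0 → ·
Run σ = ⟨b⟩ on P: start {p0}
  [1] b ⇒ {p2}
  ✓ P
Run σ = ⟨b⟩ on Q: start {q0}
  [1] b ⇒ ∅  — Q cannot continue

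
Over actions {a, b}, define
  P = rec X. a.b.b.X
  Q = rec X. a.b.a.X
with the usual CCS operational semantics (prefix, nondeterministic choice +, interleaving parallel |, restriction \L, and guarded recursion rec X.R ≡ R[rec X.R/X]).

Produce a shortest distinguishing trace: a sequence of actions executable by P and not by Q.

P's transition system — 3 states:
  m0 = rec X. a.b.b.X :: -a-> m1
  m1 = b.b.(rec X. a.b.b.X) :: -b-> m2
  m2 = b.(rec X. a.b.b.X) :: -b-> m0
Q's transition system — 3 states:
  n0 = rec X. a.b.a.X :: -a-> n1
  n1 = b.a.(rec X. a.b.a.X) :: -b-> n2
  n2 = a.(rec X. a.b.a.X) :: -a-> n0
Executing abb from P (initial set {m0}):
  after a @ step 1: {m1}
  after b @ step 2: {m2}
  after b @ step 3: {m0}
  ✓ P
Executing abb from Q (initial set {n0}):
  after a @ step 1: {n1}
  after b @ step 2: {n2}
  after b @ step 3: no successor for Q

abb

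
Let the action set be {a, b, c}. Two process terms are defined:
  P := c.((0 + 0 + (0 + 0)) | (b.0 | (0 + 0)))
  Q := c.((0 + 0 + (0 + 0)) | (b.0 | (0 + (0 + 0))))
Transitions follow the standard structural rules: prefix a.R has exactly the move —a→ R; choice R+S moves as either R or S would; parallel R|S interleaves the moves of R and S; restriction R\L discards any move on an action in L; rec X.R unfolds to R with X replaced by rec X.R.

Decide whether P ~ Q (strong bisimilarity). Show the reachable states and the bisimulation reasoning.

P ~ Q

Reachable graph of P (3 states):
  u0 = c.((0 + 0 + (0 + 0)) | (b.0 | (0 + 0))) ⊢ =c=> u1
  u1 = (0 + 0 + (0 + 0)) | (b.0 | (0 + 0)) ⊢ =b=> u2
  u2 = (0 + 0 + (0 + 0)) | (0 | (0 + 0)) ⊢ ·
Reachable graph of Q (3 states):
  v0 = c.((0 + 0 + (0 + 0)) | (b.0 | (0 + (0 + 0)))) ⊢ =c=> v1
  v1 = (0 + 0 + (0 + 0)) | (b.0 | (0 + (0 + 0))) ⊢ =b=> v2
  v2 = (0 + 0 + (0 + 0)) | (0 | (0 + (0 + 0))) ⊢ ·
Coarsest stable partition (strong bisimilarity classes):
  B0 = {u0, v0}
  B1 = {u1, v1}
  B2 = {u2, v2}
u0 ∈ B0, v0 ∈ B0 → same block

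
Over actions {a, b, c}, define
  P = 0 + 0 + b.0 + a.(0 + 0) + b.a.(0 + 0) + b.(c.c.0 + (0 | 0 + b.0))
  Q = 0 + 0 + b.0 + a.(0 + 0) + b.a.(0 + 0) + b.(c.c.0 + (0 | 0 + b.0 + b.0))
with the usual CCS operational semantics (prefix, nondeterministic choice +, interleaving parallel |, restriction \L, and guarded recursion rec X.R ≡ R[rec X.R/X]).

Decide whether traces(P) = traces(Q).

YES

P's transition system — 6 states:
  u0 = 0 + 0 + b.0 + a.(0 + 0) + b.a.(0 + 0) + b.(c.c.0 + (0 | 0 + b.0)) | -a-> u1, -b-> u2, -b-> u3, -b-> u4
  u1 = 0 + 0 | stopped
  u2 = 0 | stopped
  u3 = a.(0 + 0) | -a-> u1
  u4 = c.c.0 + (0 | 0 + b.0) | -b-> u2, -c-> u5
  u5 = c.0 | -c-> u2
Q's transition system — 6 states:
  v0 = 0 + 0 + b.0 + a.(0 + 0) + b.a.(0 + 0) + b.(c.c.0 + (0 | 0 + b.0 + b.0)) | -a-> v1, -b-> v2, -b-> v3, -b-> v4
  v1 = 0 + 0 | stopped
  v2 = 0 | stopped
  v3 = a.(0 + 0) | -a-> v1
  v4 = c.c.0 + (0 | 0 + b.0 + b.0) | -b-> v2, -c-> v5
  v5 = c.0 | -c-> v2
Coarsest stable partition (strong bisimilarity classes):
  B0 = {u0, v0}
  B1 = {u1, u2, v1, v2}
  B2 = {u4, v4}
  B3 = {u5, v5}
  B4 = {u3, v3}
u0 ∈ B0, v0 ∈ B0 → same block
Bisimilar ⇒ trace-equivalent.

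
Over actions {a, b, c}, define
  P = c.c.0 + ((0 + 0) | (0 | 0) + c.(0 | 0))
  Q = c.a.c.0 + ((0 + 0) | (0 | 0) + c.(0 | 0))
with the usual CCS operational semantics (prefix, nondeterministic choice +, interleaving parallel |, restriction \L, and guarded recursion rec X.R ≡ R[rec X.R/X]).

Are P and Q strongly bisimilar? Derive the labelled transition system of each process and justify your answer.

P ≁ Q

P's transition system — 4 states:
  m0 = c.c.0 + ((0 + 0) | (0 | 0) + c.(0 | 0)) has moves -c-> m1, -c-> m2
  m1 = 0 | 0 has moves ·
  m2 = c.0 has moves -c-> m3
  m3 = 0 has moves ·
Q's transition system — 5 states:
  n0 = c.a.c.0 + ((0 + 0) | (0 | 0) + c.(0 | 0)) has moves -c-> n1, -c-> n2
  n1 = 0 | 0 has moves ·
  n2 = a.c.0 has moves -a-> n3
  n3 = c.0 has moves -c-> n4
  n4 = 0 has moves ·
Partition-refinement fixed point:
  B0 = {m0}
  B1 = {m2, n3}
  B2 = {m1, m3, n1, n4}
  B3 = {n0}
  B4 = {n2}
m0 ∈ B0, n0 ∈ B3 → different blocks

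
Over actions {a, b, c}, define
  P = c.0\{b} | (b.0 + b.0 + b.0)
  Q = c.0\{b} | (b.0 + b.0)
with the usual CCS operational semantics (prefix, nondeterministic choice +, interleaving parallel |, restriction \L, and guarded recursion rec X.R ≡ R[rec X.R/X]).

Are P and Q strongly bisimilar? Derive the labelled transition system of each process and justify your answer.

LTS(P): 4 reachable states
  s0 = c.0\{b} | (b.0 + b.0 + b.0) :: —b→ s1, —c→ s2
  s1 = c.0\{b} | 0 :: —c→ s3
  s2 = 0\{b} | (b.0 + b.0 + b.0) :: —b→ s3
  s3 = 0\{b} | 0 :: (no moves)
LTS(Q): 4 reachable states
  t0 = c.0\{b} | (b.0 + b.0) :: —b→ t1, —c→ t2
  t1 = c.0\{b} | 0 :: —c→ t3
  t2 = 0\{b} | (b.0 + b.0) :: —b→ t3
  t3 = 0\{b} | 0 :: (no moves)
Coarsest stable partition (strong bisimilarity classes):
  B0 = {s0, t0}
  B1 = {s2, t2}
  B2 = {s3, t3}
  B3 = {s1, t1}
s0 ∈ B0, t0 ∈ B0 → same block

YES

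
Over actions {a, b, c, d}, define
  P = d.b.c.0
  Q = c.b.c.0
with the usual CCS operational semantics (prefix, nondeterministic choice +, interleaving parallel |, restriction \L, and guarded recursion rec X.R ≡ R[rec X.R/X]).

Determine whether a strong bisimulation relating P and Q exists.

not bisimilar

P's transition system — 4 states:
  m0 = d.b.c.0 :: -d-> m1
  m1 = b.c.0 :: -b-> m2
  m2 = c.0 :: -c-> m3
  m3 = 0 :: ∅
Q's transition system — 4 states:
  n0 = c.b.c.0 :: -c-> n1
  n1 = b.c.0 :: -b-> n2
  n2 = c.0 :: -c-> n3
  n3 = 0 :: ∅
Coarsest stable partition (strong bisimilarity classes):
  B0 = {m0}
  B1 = {m1, n1}
  B2 = {m2, n2}
  B3 = {m3, n3}
  B4 = {n0}
m0 ∈ B0, n0 ∈ B4 → different blocks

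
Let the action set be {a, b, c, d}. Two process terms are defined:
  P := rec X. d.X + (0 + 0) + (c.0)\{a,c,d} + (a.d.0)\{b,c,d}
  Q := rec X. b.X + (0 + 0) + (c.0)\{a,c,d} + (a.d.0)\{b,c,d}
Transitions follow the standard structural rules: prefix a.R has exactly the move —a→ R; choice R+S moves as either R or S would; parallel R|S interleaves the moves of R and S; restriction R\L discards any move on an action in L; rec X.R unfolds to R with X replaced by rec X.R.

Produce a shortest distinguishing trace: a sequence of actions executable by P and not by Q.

P's transition system — 2 states:
  m0 = rec X. d.X + (0 + 0) + (c.0)\{a,c,d} + (a.d.0)\{b,c,d} has moves —a→ m1, —d→ m0
  m1 = (d.0)\{b,c,d} has moves ·
Q's transition system — 2 states:
  n0 = rec X. b.X + (0 + 0) + (c.0)\{a,c,d} + (a.d.0)\{b,c,d} has moves —a→ n1, —b→ n0
  n1 = (d.0)\{b,c,d} has moves ·
Run σ = ⟨d⟩ on P: start {m0}
  step 1 (d): {m0}
  P completes σ.
Run σ = ⟨d⟩ on Q: start {n0}
  step 1 (d): no successor for Q

d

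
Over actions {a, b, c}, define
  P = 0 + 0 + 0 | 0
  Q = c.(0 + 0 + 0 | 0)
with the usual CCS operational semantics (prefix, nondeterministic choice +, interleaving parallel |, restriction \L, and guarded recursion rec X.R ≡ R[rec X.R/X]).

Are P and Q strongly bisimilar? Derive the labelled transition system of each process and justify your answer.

NO

P's transition system — 1 states:
  s0 = 0 + 0 + 0 | 0 → stopped
Q's transition system — 2 states:
  t0 = c.(0 + 0 + 0 | 0) → --c--▸ t1
  t1 = 0 + 0 + 0 | 0 → stopped
Coarsest stable partition (strong bisimilarity classes):
  B0 = {s0, t1}
  B1 = {t0}
s0 ∈ B0, t0 ∈ B1 → different blocks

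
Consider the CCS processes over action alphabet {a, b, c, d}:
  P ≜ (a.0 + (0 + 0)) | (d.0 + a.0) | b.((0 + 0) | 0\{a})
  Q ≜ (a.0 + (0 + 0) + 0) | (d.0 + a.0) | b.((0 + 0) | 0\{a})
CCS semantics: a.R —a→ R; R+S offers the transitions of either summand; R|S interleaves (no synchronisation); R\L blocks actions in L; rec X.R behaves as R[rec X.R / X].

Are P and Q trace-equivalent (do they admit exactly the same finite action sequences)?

P's transition system — 8 states:
  m0 = (a.0 + (0 + 0)) | (d.0 + a.0) | b.((0 + 0) | 0\{a}) :: -a-> m1, -a-> m2, -b-> m3, -d-> m1
  m1 = (a.0 + (0 + 0)) | 0 | b.((0 + 0) | 0\{a}) :: -a-> m4, -b-> m5
  m2 = 0 | (d.0 + a.0) | b.((0 + 0) | 0\{a}) :: -a-> m4, -b-> m6, -d-> m4
  m3 = (a.0 + (0 + 0)) | (d.0 + a.0) | ((0 + 0) | 0\{a}) :: -a-> m5, -a-> m6, -d-> m5
  m4 = 0 | 0 | b.((0 + 0) | 0\{a}) :: -b-> m7
  m5 = (a.0 + (0 + 0)) | 0 | ((0 + 0) | 0\{a}) :: -a-> m7
  m6 = 0 | (d.0 + a.0) | ((0 + 0) | 0\{a}) :: -a-> m7, -d-> m7
  m7 = 0 | 0 | ((0 + 0) | 0\{a}) :: stopped
Q's transition system — 8 states:
  n0 = (a.0 + (0 + 0) + 0) | (d.0 + a.0) | b.((0 + 0) | 0\{a}) :: -a-> n1, -a-> n2, -b-> n3, -d-> n1
  n1 = (a.0 + (0 + 0) + 0) | 0 | b.((0 + 0) | 0\{a}) :: -a-> n4, -b-> n5
  n2 = 0 | (d.0 + a.0) | b.((0 + 0) | 0\{a}) :: -a-> n4, -b-> n6, -d-> n4
  n3 = (a.0 + (0 + 0) + 0) | (d.0 + a.0) | ((0 + 0) | 0\{a}) :: -a-> n5, -a-> n6, -d-> n5
  n4 = 0 | 0 | b.((0 + 0) | 0\{a}) :: -b-> n7
  n5 = (a.0 + (0 + 0) + 0) | 0 | ((0 + 0) | 0\{a}) :: -a-> n7
  n6 = 0 | (d.0 + a.0) | ((0 + 0) | 0\{a}) :: -a-> n7, -d-> n7
  n7 = 0 | 0 | ((0 + 0) | 0\{a}) :: stopped
Bisimilarity quotient blocks:
  B0 = {m0, n0}
  B1 = {m1, n1}
  B2 = {m5, n5}
  B3 = {m7, n7}
  B4 = {m4, n4}
  B5 = {m2, n2}
  B6 = {m6, n6}
  B7 = {m3, n3}
m0 ∈ B0, n0 ∈ B0 → same block
Bisimilar ⇒ trace-equivalent.

trace-equivalent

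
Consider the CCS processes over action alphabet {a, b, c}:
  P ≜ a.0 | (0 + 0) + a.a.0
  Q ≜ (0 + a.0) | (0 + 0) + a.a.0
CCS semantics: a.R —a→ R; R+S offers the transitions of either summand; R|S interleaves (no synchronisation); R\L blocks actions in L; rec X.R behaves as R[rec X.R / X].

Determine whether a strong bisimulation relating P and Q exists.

P's transition system — 4 states:
  u0 = a.0 | (0 + 0) + a.a.0 → ··a··> u1, ··a··> u2
  u1 = 0 | (0 + 0) → stopped
  u2 = a.0 → ··a··> u3
  u3 = 0 → stopped
Q's transition system — 4 states:
  v0 = (0 + a.0) | (0 + 0) + a.a.0 → ··a··> v1, ··a··> v2
  v1 = 0 | (0 + 0) → stopped
  v2 = a.0 → ··a··> v3
  v3 = 0 → stopped
Coarsest stable partition (strong bisimilarity classes):
  B0 = {u0, v0}
  B1 = {u1, u3, v1, v3}
  B2 = {u2, v2}
u0 ∈ B0, v0 ∈ B0 → same block

YES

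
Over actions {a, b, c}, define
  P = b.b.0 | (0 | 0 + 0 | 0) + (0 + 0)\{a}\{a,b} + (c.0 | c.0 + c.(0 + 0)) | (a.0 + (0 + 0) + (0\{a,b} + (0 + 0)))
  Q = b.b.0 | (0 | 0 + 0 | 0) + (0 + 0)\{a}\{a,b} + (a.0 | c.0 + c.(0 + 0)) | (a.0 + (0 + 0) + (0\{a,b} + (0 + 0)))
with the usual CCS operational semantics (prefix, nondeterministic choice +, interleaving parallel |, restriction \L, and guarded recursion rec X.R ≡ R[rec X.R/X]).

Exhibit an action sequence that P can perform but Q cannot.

LTS(P): 12 reachable states
  s0 = b.b.0 | (0 | 0 + 0 | 0) + (0 + 0)\{a}\{a,b} + (c.0 | c.0 + c.(0 + 0)) | (a.0 + (0 + 0) + (0\{a,b} + (0 + 0))) → ··a··> s1, ··b··> s2, ··c··> s3, ··c··> s4, ··c··> s5
  s1 = (c.0 | c.0 + c.(0 + 0)) | 0 → ··c··> s6, ··c··> s7, ··c··> s8
  s2 = b.0 | (0 | 0 + 0 | 0) → ··b··> s9
  s3 = (0 + 0) | (a.0 + (0 + 0) + (0\{a,b} + (0 + 0))) → ··a··> s6
  s4 = 0 | c.0 | (a.0 + (0 + 0) + (0\{a,b} + (0 + 0))) → ··a··> s7, ··c··> s10
  s5 = c.0 | 0 | (a.0 + (0 + 0) + (0\{a,b} + (0 + 0))) → ··a··> s8, ··c··> s10
  s6 = (0 + 0) | 0 → deadlocked
  s7 = 0 | c.0 | 0 → ··c··> s11
  s8 = c.0 | 0 | 0 → ··c··> s11
  s9 = 0 | (0 | 0 + 0 | 0) → deadlocked
  s10 = 0 | 0 | (a.0 + (0 + 0) + (0\{a,b} + (0 + 0))) → ··a··> s11
  s11 = 0 | 0 | 0 → deadlocked
LTS(Q): 12 reachable states
  t0 = b.b.0 | (0 | 0 + 0 | 0) + (0 + 0)\{a}\{a,b} + (a.0 | c.0 + c.(0 + 0)) | (a.0 + (0 + 0) + (0\{a,b} + (0 + 0))) → ··a··> t1, ··a··> t2, ··b··> t3, ··c··> t4, ··c··> t5
  t1 = (a.0 | c.0 + c.(0 + 0)) | 0 → ··a··> t6, ··c··> t7, ··c··> t8
  t2 = 0 | c.0 | (a.0 + (0 + 0) + (0\{a,b} + (0 + 0))) → ··a··> t6, ··c··> t9
  t3 = b.0 | (0 | 0 + 0 | 0) → ··b··> t10
  t4 = (0 + 0) | (a.0 + (0 + 0) + (0\{a,b} + (0 + 0))) → ··a··> t7
  t5 = a.0 | 0 | (a.0 + (0 + 0) + (0\{a,b} + (0 + 0))) → ··a··> t8, ··a··> t9
  t6 = 0 | c.0 | 0 → ··c··> t11
  t7 = (0 + 0) | 0 → deadlocked
  t8 = a.0 | 0 | 0 → ··a··> t11
  t9 = 0 | 0 | (a.0 + (0 + 0) + (0\{a,b} + (0 + 0))) → ··a··> t11
  t10 = 0 | (0 | 0 + 0 | 0) → deadlocked
  t11 = 0 | 0 | 0 → deadlocked
Run σ = ⟨cc⟩ on P: start {s0}
  [1] c ⇒ {s3, s4, s5}
  [2] c ⇒ {s10}
  — P admits the full trace.
Run σ = ⟨cc⟩ on Q: start {t0}
  [1] c ⇒ {t4, t5}
  [2] c ⇒ no successor for Q

cc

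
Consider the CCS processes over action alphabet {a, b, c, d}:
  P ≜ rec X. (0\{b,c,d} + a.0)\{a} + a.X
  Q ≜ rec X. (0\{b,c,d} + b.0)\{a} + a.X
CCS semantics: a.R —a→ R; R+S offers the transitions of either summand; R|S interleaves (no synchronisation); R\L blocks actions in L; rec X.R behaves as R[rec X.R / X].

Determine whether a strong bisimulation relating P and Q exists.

P ≁ Q

Reachable graph of P (1 states):
  s0 = rec X. (0\{b,c,d} + a.0)\{a} + a.X :: --a--▸ s0
Reachable graph of Q (2 states):
  t0 = rec X. (0\{b,c,d} + b.0)\{a} + a.X :: --a--▸ t0, --b--▸ t1
  t1 = 0\{a} :: deadlocked
Bisimilarity quotient blocks:
  B0 = {s0}
  B1 = {t0}
  B2 = {t1}
s0 ∈ B0, t0 ∈ B1 → different blocks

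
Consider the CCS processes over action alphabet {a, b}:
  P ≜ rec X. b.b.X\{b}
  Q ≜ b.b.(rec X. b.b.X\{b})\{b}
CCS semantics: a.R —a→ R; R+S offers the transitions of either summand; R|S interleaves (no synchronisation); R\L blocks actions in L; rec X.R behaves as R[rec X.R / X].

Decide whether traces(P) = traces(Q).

P's transition system — 3 states:
  u0 = rec X. b.b.X\{b} ⊢ ··b··> u1
  u1 = b.(rec X. b.b.X\{b})\{b} ⊢ ··b··> u2
  u2 = (rec X. b.b.X\{b})\{b} ⊢ (no moves)
Q's transition system — 3 states:
  v0 = b.b.(rec X. b.b.X\{b})\{b} ⊢ ··b··> v1
  v1 = b.(rec X. b.b.X\{b})\{b} ⊢ ··b··> v2
  v2 = (rec X. b.b.X\{b})\{b} ⊢ (no moves)
Bisimilarity quotient blocks:
  B0 = {u0, v0}
  B1 = {u1, v1}
  B2 = {u2, v2}
u0 ∈ B0, v0 ∈ B0 → same block
Bisimilar ⇒ trace-equivalent.

traces(P) = traces(Q)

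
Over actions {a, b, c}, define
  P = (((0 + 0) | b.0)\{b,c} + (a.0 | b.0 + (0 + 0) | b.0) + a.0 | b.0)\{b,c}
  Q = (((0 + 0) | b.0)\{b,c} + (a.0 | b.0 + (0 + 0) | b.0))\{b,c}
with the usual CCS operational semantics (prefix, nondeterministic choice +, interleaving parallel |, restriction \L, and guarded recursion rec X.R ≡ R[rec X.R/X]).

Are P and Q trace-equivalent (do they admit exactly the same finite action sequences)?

YES

LTS(P): 2 reachable states
  u0 = (((0 + 0) | b.0)\{b,c} + (a.0 | b.0 + (0 + 0) | b.0) + a.0 | b.0)\{b,c} :: —a→ u1
  u1 = (0 | b.0)\{b,c} :: ·
LTS(Q): 2 reachable states
  v0 = (((0 + 0) | b.0)\{b,c} + (a.0 | b.0 + (0 + 0) | b.0))\{b,c} :: —a→ v1
  v1 = (0 | b.0)\{b,c} :: ·
Coarsest stable partition (strong bisimilarity classes):
  B0 = {u0, v0}
  B1 = {u1, v1}
u0 ∈ B0, v0 ∈ B0 → same block
Bisimilar ⇒ trace-equivalent.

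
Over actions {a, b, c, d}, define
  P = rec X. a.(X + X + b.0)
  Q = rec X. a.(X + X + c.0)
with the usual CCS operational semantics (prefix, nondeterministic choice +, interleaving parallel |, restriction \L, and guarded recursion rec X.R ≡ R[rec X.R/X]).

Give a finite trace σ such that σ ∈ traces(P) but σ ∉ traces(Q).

P's transition system — 3 states:
  p0 = rec X. a.(X + X + b.0) | —a→ p1
  p1 = (rec X. a.(X + X + b.0)) + (rec X. a.(X + X + b.0)) + b.0 | —a→ p1, —b→ p2
  p2 = 0 | ∅
Q's transition system — 3 states:
  q0 = rec X. a.(X + X + c.0) | —a→ q1
  q1 = (rec X. a.(X + X + c.0)) + (rec X. a.(X + X + c.0)) + c.0 | —a→ q1, —c→ q2
  q2 = 0 | ∅
Trace ⟨ab⟩ through P, begin at {p0}:
  [1] a ⇒ {p1}
  [2] b ⇒ {p2}
  P completes σ.
Trace ⟨ab⟩ through Q, begin at {q0}:
  [1] a ⇒ {q1}
  [2] b ⇒ no successor for Q

ab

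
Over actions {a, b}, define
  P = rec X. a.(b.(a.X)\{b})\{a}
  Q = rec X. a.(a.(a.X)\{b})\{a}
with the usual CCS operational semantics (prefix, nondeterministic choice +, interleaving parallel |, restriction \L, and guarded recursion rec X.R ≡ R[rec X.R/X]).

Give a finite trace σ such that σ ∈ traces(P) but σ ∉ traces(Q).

Reachable graph of P (3 states):
  p0 = rec X. a.(b.(a.X)\{b})\{a} ⊢ —a→ p1
  p1 = (b.(a.(rec X. a.(b.(a.X)\{b})\{a}))\{b})\{a} ⊢ —b→ p2
  p2 = (a.(rec X. a.(b.(a.X)\{b})\{a}))\{b}\{a} ⊢ deadlocked
Reachable graph of Q (2 states):
  q0 = rec X. a.(a.(a.X)\{b})\{a} ⊢ —a→ q1
  q1 = (a.(a.(rec X. a.(a.(a.X)\{b})\{a}))\{b})\{a} ⊢ deadlocked
Trace ⟨ab⟩ through P, begin at {p0}:
  [1] a ⇒ {p1}
  [2] b ⇒ {p2}
  — P admits the full trace.
Trace ⟨ab⟩ through Q, begin at {q0}:
  [1] a ⇒ {q1}
  [2] b ⇒ ∅ (Q stuck)

ab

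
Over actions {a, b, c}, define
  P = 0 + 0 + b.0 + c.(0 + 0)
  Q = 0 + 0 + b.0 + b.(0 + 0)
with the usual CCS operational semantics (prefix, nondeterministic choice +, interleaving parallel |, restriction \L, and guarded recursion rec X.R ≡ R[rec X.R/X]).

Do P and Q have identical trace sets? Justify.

P's transition system — 3 states:
  u0 = 0 + 0 + b.0 + c.(0 + 0) :: -b-> u1, -c-> u2
  u1 = 0 :: (no moves)
  u2 = 0 + 0 :: (no moves)
Q's transition system — 3 states:
  v0 = 0 + 0 + b.0 + b.(0 + 0) :: -b-> v1, -b-> v2
  v1 = 0 :: (no moves)
  v2 = 0 + 0 :: (no moves)
Trace ⟨c⟩ through P, begin at {u0}:
  after c @ step 1: {u2}
  — P admits the full trace.
Trace ⟨c⟩ through Q, begin at {v0}:
  after c @ step 1: ∅ (Q stuck)

trace-distinct — witness ⟨c⟩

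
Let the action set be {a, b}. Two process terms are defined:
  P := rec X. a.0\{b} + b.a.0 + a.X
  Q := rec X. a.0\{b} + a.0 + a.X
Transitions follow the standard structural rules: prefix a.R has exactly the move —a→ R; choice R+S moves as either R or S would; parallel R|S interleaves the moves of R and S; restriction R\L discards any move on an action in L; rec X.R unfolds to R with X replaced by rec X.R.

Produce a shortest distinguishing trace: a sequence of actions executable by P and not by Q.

LTS(P): 4 reachable states
  s0 = rec X. a.0\{b} + b.a.0 + a.X → -a-> s0, -a-> s1, -b-> s2
  s1 = 0\{b} → deadlocked
  s2 = a.0 → -a-> s3
  s3 = 0 → deadlocked
LTS(Q): 3 reachable states
  t0 = rec X. a.0\{b} + a.0 + a.X → -a-> t0, -a-> t1, -a-> t2
  t1 = 0 → deadlocked
  t2 = 0\{b} → deadlocked
Run σ = ⟨b⟩ on P: start {s0}
  step 1 (b): {s2}
  P completes σ.
Run σ = ⟨b⟩ on Q: start {t0}
  step 1 (b): no successor for Q

b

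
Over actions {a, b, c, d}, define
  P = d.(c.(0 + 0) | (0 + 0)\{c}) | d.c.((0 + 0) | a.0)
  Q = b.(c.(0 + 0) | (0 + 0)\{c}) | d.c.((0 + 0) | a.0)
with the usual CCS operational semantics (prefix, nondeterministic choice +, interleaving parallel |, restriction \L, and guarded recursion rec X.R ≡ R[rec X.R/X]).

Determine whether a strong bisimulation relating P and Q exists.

Reachable graph of P (12 states):
  u0 = d.(c.(0 + 0) | (0 + 0)\{c}) | d.c.((0 + 0) | a.0) ⊢ ··d··> u1, ··d··> u2
  u1 = c.(0 + 0) | (0 + 0)\{c} | d.c.((0 + 0) | a.0) ⊢ ··c··> u3, ··d··> u4
  u2 = d.(c.(0 + 0) | (0 + 0)\{c}) | c.((0 + 0) | a.0) ⊢ ··c··> u5, ··d··> u4
  u3 = (0 + 0) | (0 + 0)\{c} | d.c.((0 + 0) | a.0) ⊢ ··d··> u6
  u4 = c.(0 + 0) | (0 + 0)\{c} | c.((0 + 0) | a.0) ⊢ ··c··> u6, ··c··> u7
  u5 = d.(c.(0 + 0) | (0 + 0)\{c}) | ((0 + 0) | a.0) ⊢ ··a··> u8, ··d··> u7
  u6 = (0 + 0) | (0 + 0)\{c} | c.((0 + 0) | a.0) ⊢ ··c··> u9
  u7 = c.(0 + 0) | (0 + 0)\{c} | ((0 + 0) | a.0) ⊢ ··a··> u10, ··c··> u9
  u8 = d.(c.(0 + 0) | (0 + 0)\{c}) | ((0 + 0) | 0) ⊢ ··d··> u10
  u9 = (0 + 0) | (0 + 0)\{c} | ((0 + 0) | a.0) ⊢ ··a··> u11
  u10 = c.(0 + 0) | (0 + 0)\{c} | ((0 + 0) | 0) ⊢ ··c··> u11
  u11 = (0 + 0) | (0 + 0)\{c} | ((0 + 0) | 0) ⊢ (no moves)
Reachable graph of Q (12 states):
  v0 = b.(c.(0 + 0) | (0 + 0)\{c}) | d.c.((0 + 0) | a.0) ⊢ ··b··> v1, ··d··> v2
  v1 = c.(0 + 0) | (0 + 0)\{c} | d.c.((0 + 0) | a.0) ⊢ ··c··> v3, ··d··> v4
  v2 = b.(c.(0 + 0) | (0 + 0)\{c}) | c.((0 + 0) | a.0) ⊢ ··b··> v4, ··c··> v5
  v3 = (0 + 0) | (0 + 0)\{c} | d.c.((0 + 0) | a.0) ⊢ ··d··> v6
  v4 = c.(0 + 0) | (0 + 0)\{c} | c.((0 + 0) | a.0) ⊢ ··c··> v6, ··c··> v7
  v5 = b.(c.(0 + 0) | (0 + 0)\{c}) | ((0 + 0) | a.0) ⊢ ··a··> v8, ··b··> v7
  v6 = (0 + 0) | (0 + 0)\{c} | c.((0 + 0) | a.0) ⊢ ··c··> v9
  v7 = c.(0 + 0) | (0 + 0)\{c} | ((0 + 0) | a.0) ⊢ ··a··> v10, ··c··> v9
  v8 = b.(c.(0 + 0) | (0 + 0)\{c}) | ((0 + 0) | 0) ⊢ ··b··> v10
  v9 = (0 + 0) | (0 + 0)\{c} | ((0 + 0) | a.0) ⊢ ··a··> v11
  v10 = c.(0 + 0) | (0 + 0)\{c} | ((0 + 0) | 0) ⊢ ··c··> v11
  v11 = (0 + 0) | (0 + 0)\{c} | ((0 + 0) | 0) ⊢ (no moves)
Partition-refinement fixed point:
  B0 = {u0}
  B1 = {u1, v1}
  B2 = {u3, v3}
  B3 = {u6, v6}
  B4 = {u9, v9}
  B5 = {u11, v11}
  B6 = {u4, v4}
  B7 = {u7, v7}
  B8 = {u10, v10}
  B9 = {u2}
  B10 = {u5}
  B11 = {u8}
  B12 = {v0}
  B13 = {v2}
  B14 = {v5}
  B15 = {v8}
u0 ∈ B0, v0 ∈ B12 → different blocks

not bisimilar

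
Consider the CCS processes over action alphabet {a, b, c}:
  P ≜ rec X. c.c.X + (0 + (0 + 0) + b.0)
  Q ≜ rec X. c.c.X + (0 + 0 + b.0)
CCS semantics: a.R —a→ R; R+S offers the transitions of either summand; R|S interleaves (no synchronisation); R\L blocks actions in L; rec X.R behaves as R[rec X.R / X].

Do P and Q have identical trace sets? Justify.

LTS(P): 3 reachable states
  m0 = rec X. c.c.X + (0 + (0 + 0) + b.0) ⊢ —b→ m1, —c→ m2
  m1 = 0 ⊢ deadlocked
  m2 = c.(rec X. c.c.X + (0 + (0 + 0) + b.0)) ⊢ —c→ m0
LTS(Q): 3 reachable states
  n0 = rec X. c.c.X + (0 + 0 + b.0) ⊢ —b→ n1, —c→ n2
  n1 = 0 ⊢ deadlocked
  n2 = c.(rec X. c.c.X + (0 + 0 + b.0)) ⊢ —c→ n0
Coarsest stable partition (strong bisimilarity classes):
  B0 = {m0, n0}
  B1 = {m2, n2}
  B2 = {m1, n1}
m0 ∈ B0, n0 ∈ B0 → same block
Bisimilar ⇒ trace-equivalent.

traces(P) = traces(Q)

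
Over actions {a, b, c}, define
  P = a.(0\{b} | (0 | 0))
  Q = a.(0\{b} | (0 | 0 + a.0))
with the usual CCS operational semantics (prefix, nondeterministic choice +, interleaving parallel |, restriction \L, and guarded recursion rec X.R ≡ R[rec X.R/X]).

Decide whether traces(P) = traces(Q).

Reachable graph of P (2 states):
  p0 = a.(0\{b} | (0 | 0)) → =a=> p1
  p1 = 0\{b} | (0 | 0) → ∅
Reachable graph of Q (3 states):
  q0 = a.(0\{b} | (0 | 0 + a.0)) → =a=> q1
  q1 = 0\{b} | (0 | 0 + a.0) → =a=> q2
  q2 = 0\{b} | 0 → ∅
Executing aa from Q (initial set {q0}):
  after a @ step 1: {q1}
  after a @ step 2: {q2}
  ✓ Q
Executing aa from P (initial set {p0}):
  after a @ step 1: {p1}
  after a @ step 2: no successor for P

trace-distinct — witness ⟨aa⟩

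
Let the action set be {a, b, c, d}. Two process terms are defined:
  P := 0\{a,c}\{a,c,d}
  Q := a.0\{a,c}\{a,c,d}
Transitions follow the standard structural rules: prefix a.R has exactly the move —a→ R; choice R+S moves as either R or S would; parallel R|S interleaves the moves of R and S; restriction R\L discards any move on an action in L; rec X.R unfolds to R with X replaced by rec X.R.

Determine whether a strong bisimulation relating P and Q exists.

P ≁ Q

Reachable graph of P (1 states):
  s0 = 0\{a,c}\{a,c,d} has moves (no moves)
Reachable graph of Q (2 states):
  t0 = a.0\{a,c}\{a,c,d} has moves =a=> t1
  t1 = 0\{a,c}\{a,c,d} has moves (no moves)
Bisimilarity quotient blocks:
  B0 = {s0, t1}
  B1 = {t0}
s0 ∈ B0, t0 ∈ B1 → different blocks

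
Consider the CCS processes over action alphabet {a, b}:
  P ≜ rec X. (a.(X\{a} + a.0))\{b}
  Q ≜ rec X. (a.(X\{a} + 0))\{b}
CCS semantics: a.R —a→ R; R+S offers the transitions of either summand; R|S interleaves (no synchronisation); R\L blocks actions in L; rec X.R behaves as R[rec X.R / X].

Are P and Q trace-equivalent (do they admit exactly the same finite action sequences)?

NO — witness ⟨aa⟩

P's transition system — 3 states:
  s0 = rec X. (a.(X\{a} + a.0))\{b} → ··a··> s1
  s1 = ((rec X. (a.(X\{a} + a.0))\{b})\{a} + a.0)\{b} → ··a··> s2
  s2 = 0\{b} → stopped
Q's transition system — 2 states:
  t0 = rec X. (a.(X\{a} + 0))\{b} → ··a··> t1
  t1 = ((rec X. (a.(X\{a} + 0))\{b})\{a} + 0)\{b} → stopped
Executing aa from P (initial set {s0}):
  after a @ step 1: {s1}
  after a @ step 2: {s2}
  — P admits the full trace.
Executing aa from Q (initial set {t0}):
  after a @ step 1: {t1}
  after a @ step 2: ∅  — Q cannot continue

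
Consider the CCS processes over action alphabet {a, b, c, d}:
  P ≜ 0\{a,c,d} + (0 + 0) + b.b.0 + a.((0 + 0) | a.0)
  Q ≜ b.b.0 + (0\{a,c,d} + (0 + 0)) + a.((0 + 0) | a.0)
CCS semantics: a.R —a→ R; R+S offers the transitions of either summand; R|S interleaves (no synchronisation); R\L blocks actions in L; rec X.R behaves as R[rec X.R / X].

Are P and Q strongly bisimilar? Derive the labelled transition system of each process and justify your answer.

YES

LTS(P): 5 reachable states
  m0 = 0\{a,c,d} + (0 + 0) + b.b.0 + a.((0 + 0) | a.0) | --a--▸ m1, --b--▸ m2
  m1 = (0 + 0) | a.0 | --a--▸ m3
  m2 = b.0 | --b--▸ m4
  m3 = (0 + 0) | 0 | ∅
  m4 = 0 | ∅
LTS(Q): 5 reachable states
  n0 = b.b.0 + (0\{a,c,d} + (0 + 0)) + a.((0 + 0) | a.0) | --a--▸ n1, --b--▸ n2
  n1 = (0 + 0) | a.0 | --a--▸ n3
  n2 = b.0 | --b--▸ n4
  n3 = (0 + 0) | 0 | ∅
  n4 = 0 | ∅
Partition-refinement fixed point:
  B0 = {m0, n0}
  B1 = {m1, n1}
  B2 = {m3, m4, n3, n4}
  B3 = {m2, n2}
m0 ∈ B0, n0 ∈ B0 → same block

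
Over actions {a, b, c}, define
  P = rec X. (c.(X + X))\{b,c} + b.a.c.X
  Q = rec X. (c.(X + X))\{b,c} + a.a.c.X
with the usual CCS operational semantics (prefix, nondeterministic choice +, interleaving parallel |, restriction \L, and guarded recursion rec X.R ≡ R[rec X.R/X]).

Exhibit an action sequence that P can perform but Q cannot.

b

LTS(P): 3 reachable states
  u0 = rec X. (c.(X + X))\{b,c} + b.a.c.X :: —b→ u1
  u1 = a.c.(rec X. (c.(X + X))\{b,c} + b.a.c.X) :: —a→ u2
  u2 = c.(rec X. (c.(X + X))\{b,c} + b.a.c.X) :: —c→ u0
LTS(Q): 3 reachable states
  v0 = rec X. (c.(X + X))\{b,c} + a.a.c.X :: —a→ v1
  v1 = a.c.(rec X. (c.(X + X))\{b,c} + a.a.c.X) :: —a→ v2
  v2 = c.(rec X. (c.(X + X))\{b,c} + a.a.c.X) :: —c→ v0
Run σ = ⟨b⟩ on P: start {u0}
  step 1 (b): {u1}
  — P admits the full trace.
Run σ = ⟨b⟩ on Q: start {v0}
  step 1 (b): ∅ (Q stuck)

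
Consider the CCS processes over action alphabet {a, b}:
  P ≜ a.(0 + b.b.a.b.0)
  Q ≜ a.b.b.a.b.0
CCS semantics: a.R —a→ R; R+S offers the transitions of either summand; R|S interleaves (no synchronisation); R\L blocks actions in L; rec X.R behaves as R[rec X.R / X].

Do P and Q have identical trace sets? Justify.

trace-equivalent

Reachable graph of P (6 states):
  m0 = a.(0 + b.b.a.b.0) has moves ··a··> m1
  m1 = 0 + b.b.a.b.0 has moves ··b··> m2
  m2 = b.a.b.0 has moves ··b··> m3
  m3 = a.b.0 has moves ··a··> m4
  m4 = b.0 has moves ··b··> m5
  m5 = 0 has moves (no moves)
Reachable graph of Q (6 states):
  n0 = a.b.b.a.b.0 has moves ··a··> n1
  n1 = b.b.a.b.0 has moves ··b··> n2
  n2 = b.a.b.0 has moves ··b··> n3
  n3 = a.b.0 has moves ··a··> n4
  n4 = b.0 has moves ··b··> n5
  n5 = 0 has moves (no moves)
Partition-refinement fixed point:
  B0 = {m0, n0}
  B1 = {m1, n1}
  B2 = {m2, n2}
  B3 = {m3, n3}
  B4 = {m4, n4}
  B5 = {m5, n5}
m0 ∈ B0, n0 ∈ B0 → same block
Bisimilar ⇒ trace-equivalent.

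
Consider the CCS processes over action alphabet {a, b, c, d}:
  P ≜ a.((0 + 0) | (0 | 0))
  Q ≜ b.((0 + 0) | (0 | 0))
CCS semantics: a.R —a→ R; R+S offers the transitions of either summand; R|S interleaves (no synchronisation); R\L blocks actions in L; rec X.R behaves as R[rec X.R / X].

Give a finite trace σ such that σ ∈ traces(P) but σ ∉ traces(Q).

a

Reachable graph of P (2 states):
  m0 = a.((0 + 0) | (0 | 0)) | —a→ m1
  m1 = (0 + 0) | (0 | 0) | (no moves)
Reachable graph of Q (2 states):
  n0 = b.((0 + 0) | (0 | 0)) | —b→ n1
  n1 = (0 + 0) | (0 | 0) | (no moves)
Trace ⟨a⟩ through P, begin at {m0}:
  step 1 (a): {m1}
  ✓ P
Trace ⟨a⟩ through Q, begin at {n0}:
  step 1 (a): ∅  — Q cannot continue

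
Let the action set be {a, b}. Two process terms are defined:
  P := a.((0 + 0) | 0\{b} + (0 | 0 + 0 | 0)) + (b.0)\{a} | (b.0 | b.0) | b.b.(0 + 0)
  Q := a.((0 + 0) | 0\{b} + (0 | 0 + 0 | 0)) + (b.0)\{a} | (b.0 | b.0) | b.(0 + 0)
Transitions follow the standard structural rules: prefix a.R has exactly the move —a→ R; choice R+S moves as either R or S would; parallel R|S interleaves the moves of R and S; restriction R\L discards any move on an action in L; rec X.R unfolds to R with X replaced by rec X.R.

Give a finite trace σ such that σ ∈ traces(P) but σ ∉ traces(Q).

P's transition system — 25 states:
  s0 = a.((0 + 0) | 0\{b} + (0 | 0 + 0 | 0)) + (b.0)\{a} | (b.0 | b.0) | b.b.(0 + 0) :: --a--▸ s1, --b--▸ s2, --b--▸ s3, --b--▸ s4, --b--▸ s5
  s1 = (0 + 0) | 0\{b} + (0 | 0 + 0 | 0) :: ∅
  s2 = (b.0)\{a} | (0 | b.0) | b.b.(0 + 0) :: --b--▸ s6, --b--▸ s7, --b--▸ s8
  s3 = (b.0)\{a} | (b.0 | 0) | b.b.(0 + 0) :: --b--▸ s10, --b--▸ s6, --b--▸ s9
  s4 = (b.0)\{a} | (b.0 | b.0) | b.(0 + 0) :: --b--▸ s11, --b--▸ s12, --b--▸ s7, --b--▸ s9
  s5 = 0\{a} | (b.0 | b.0) | b.b.(0 + 0) :: --b--▸ s10, --b--▸ s12, --b--▸ s8
  s6 = (b.0)\{a} | (0 | 0) | b.b.(0 + 0) :: --b--▸ s13, --b--▸ s14
  s7 = (b.0)\{a} | (0 | b.0) | b.(0 + 0) :: --b--▸ s13, --b--▸ s15, --b--▸ s16
  s8 = 0\{a} | (0 | b.0) | b.b.(0 + 0) :: --b--▸ s14, --b--▸ s16
  s9 = (b.0)\{a} | (b.0 | 0) | b.(0 + 0) :: --b--▸ s13, --b--▸ s17, --b--▸ s18
  s10 = 0\{a} | (b.0 | 0) | b.b.(0 + 0) :: --b--▸ s14, --b--▸ s18
  s11 = (b.0)\{a} | (b.0 | b.0) | (0 + 0) :: --b--▸ s15, --b--▸ s17, --b--▸ s19
  s12 = 0\{a} | (b.0 | b.0) | b.(0 + 0) :: --b--▸ s16, --b--▸ s18, --b--▸ s19
  s13 = (b.0)\{a} | (0 | 0) | b.(0 + 0) :: --b--▸ s20, --b--▸ s21
  s14 = 0\{a} | (0 | 0) | b.b.(0 + 0) :: --b--▸ s21
  s15 = (b.0)\{a} | (0 | b.0) | (0 + 0) :: --b--▸ s20, --b--▸ s22
  s16 = 0\{a} | (0 | b.0) | b.(0 + 0) :: --b--▸ s21, --b--▸ s22
  s17 = (b.0)\{a} | (b.0 | 0) | (0 + 0) :: --b--▸ s20, --b--▸ s23
  s18 = 0\{a} | (b.0 | 0) | b.(0 + 0) :: --b--▸ s21, --b--▸ s23
  s19 = 0\{a} | (b.0 | b.0) | (0 + 0) :: --b--▸ s22, --b--▸ s23
  s20 = (b.0)\{a} | (0 | 0) | (0 + 0) :: --b--▸ s24
  s21 = 0\{a} | (0 | 0) | b.(0 + 0) :: --b--▸ s24
  s22 = 0\{a} | (0 | b.0) | (0 + 0) :: --b--▸ s24
  s23 = 0\{a} | (b.0 | 0) | (0 + 0) :: --b--▸ s24
  s24 = 0\{a} | (0 | 0) | (0 + 0) :: ∅
Q's transition system — 17 states:
  t0 = a.((0 + 0) | 0\{b} + (0 | 0 + 0 | 0)) + (b.0)\{a} | (b.0 | b.0) | b.(0 + 0) :: --a--▸ t1, --b--▸ t2, --b--▸ t3, --b--▸ t4, --b--▸ t5
  t1 = (0 + 0) | 0\{b} + (0 | 0 + 0 | 0) :: ∅
  t2 = (b.0)\{a} | (0 | b.0) | b.(0 + 0) :: --b--▸ t6, --b--▸ t7, --b--▸ t8
  t3 = (b.0)\{a} | (b.0 | 0) | b.(0 + 0) :: --b--▸ t10, --b--▸ t6, --b--▸ t9
  t4 = (b.0)\{a} | (b.0 | b.0) | (0 + 0) :: --b--▸ t11, --b--▸ t7, --b--▸ t9
  t5 = 0\{a} | (b.0 | b.0) | b.(0 + 0) :: --b--▸ t10, --b--▸ t11, --b--▸ t8
  t6 = (b.0)\{a} | (0 | 0) | b.(0 + 0) :: --b--▸ t12, --b--▸ t13
  t7 = (b.0)\{a} | (0 | b.0) | (0 + 0) :: --b--▸ t12, --b--▸ t14
  t8 = 0\{a} | (0 | b.0) | b.(0 + 0) :: --b--▸ t13, --b--▸ t14
  t9 = (b.0)\{a} | (b.0 | 0) | (0 + 0) :: --b--▸ t12, --b--▸ t15
  t10 = 0\{a} | (b.0 | 0) | b.(0 + 0) :: --b--▸ t13, --b--▸ t15
  t11 = 0\{a} | (b.0 | b.0) | (0 + 0) :: --b--▸ t14, --b--▸ t15
  t12 = (b.0)\{a} | (0 | 0) | (0 + 0) :: --b--▸ t16
  t13 = 0\{a} | (0 | 0) | b.(0 + 0) :: --b--▸ t16
  t14 = 0\{a} | (0 | b.0) | (0 + 0) :: --b--▸ t16
  t15 = 0\{a} | (b.0 | 0) | (0 + 0) :: --b--▸ t16
  t16 = 0\{a} | (0 | 0) | (0 + 0) :: ∅
Run σ = ⟨bbbbb⟩ on P: start {s0}
  [1] b ⇒ {s2, s3, s4, s5}
  [2] b ⇒ {s10, s11, s12, s6, s7, s8, s9}
  [3] b ⇒ {s13, s14, s15, s16, s17, s18, s19}
  [4] b ⇒ {s20, s21, s22, s23}
  [5] b ⇒ {s24}
  P completes σ.
Run σ = ⟨bbbbb⟩ on Q: start {t0}
  [1] b ⇒ {t2, t3, t4, t5}
  [2] b ⇒ {t10, t11, t6, t7, t8, t9}
  [3] b ⇒ {t12, t13, t14, t15}
  [4] b ⇒ {t16}
  [5] b ⇒ ∅ (Q stuck)

bbbbb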